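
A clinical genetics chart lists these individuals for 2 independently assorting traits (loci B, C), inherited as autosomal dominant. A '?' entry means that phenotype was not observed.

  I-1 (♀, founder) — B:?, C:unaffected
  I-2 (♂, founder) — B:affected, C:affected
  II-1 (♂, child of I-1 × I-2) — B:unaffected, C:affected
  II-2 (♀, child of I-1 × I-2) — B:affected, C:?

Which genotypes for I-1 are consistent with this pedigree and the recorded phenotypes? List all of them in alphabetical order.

B/I-1 ? ·: bb|Bb
B/I-2 aff ·: Bb
B/II-1 un I-1×I-2: bb
B/II-2 aff I-1×I-2: Bb|BB
⇒ B over [I-1,I-2,II-1,II-2]: 3 consistent
C/I-1 un ·: cc
C/I-2 aff ·: Cc|CC
C/II-1 aff I-1×I-2: Cc
C/II-2 ? I-1×I-2: cc|Cc
⇒ C over [I-1,I-2,II-1,II-2]: 3 consistent

I-1 ∈ {Bb cc, bb cc}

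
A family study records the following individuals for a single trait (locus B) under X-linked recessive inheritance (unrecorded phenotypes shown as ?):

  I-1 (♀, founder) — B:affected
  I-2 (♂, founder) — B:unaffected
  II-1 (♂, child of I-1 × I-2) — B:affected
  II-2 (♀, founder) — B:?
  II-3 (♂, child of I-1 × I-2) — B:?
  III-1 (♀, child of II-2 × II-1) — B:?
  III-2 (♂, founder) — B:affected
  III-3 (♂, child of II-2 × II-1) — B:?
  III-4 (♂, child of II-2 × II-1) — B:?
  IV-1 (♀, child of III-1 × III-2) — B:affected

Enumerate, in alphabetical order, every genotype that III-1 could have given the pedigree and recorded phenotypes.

III-1 ∈ {X^BX^b, X^bX^b}

B/I-1 aff ·: X^bX^b
B/I-2 un ·: X^BY
B/II-1 aff I-1×I-2: X^bY
B/II-2 ? ·: X^BX^B|X^BX^b|X^bX^b
B/II-3 ? I-1×I-2: X^bY
B/III-1 ? II-2×II-1: X^BX^b|X^bX^b
B/III-2 aff ·: X^bY
B/III-3 ? II-2×II-1: X^BY|X^bY
B/III-4 ? II-2×II-1: X^BY|X^bY
B/IV-1 aff III-1×III-2: X^bX^b
⇒ B over [I-1,I-2,II-1,II-2,II-3,III-1,III-2,III-3,III-4,IV-1]: 10 consistent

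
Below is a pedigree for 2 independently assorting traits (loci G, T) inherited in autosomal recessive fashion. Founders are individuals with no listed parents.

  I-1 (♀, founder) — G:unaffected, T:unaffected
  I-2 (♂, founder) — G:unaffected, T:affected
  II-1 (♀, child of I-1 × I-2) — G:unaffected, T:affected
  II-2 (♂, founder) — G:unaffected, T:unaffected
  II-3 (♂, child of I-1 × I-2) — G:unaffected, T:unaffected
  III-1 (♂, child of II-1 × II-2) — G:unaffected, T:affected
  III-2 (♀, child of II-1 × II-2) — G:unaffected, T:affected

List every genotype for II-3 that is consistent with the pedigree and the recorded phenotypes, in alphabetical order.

II-3 ∈ {GG Tt, Gg Tt}

G/I-1 un ·: GG|Gg
G/I-2 un ·: GG|Gg
G/II-1 un I-1×I-2: GG|Gg
G/II-2 un ·: GG|Gg
G/II-3 un I-1×I-2: GG|Gg
G/III-1 un II-1×II-2: GG|Gg
G/III-2 un II-1×II-2: GG|Gg
⇒ G over [I-1,I-2,II-1,II-2,II-3,III-1,III-2]: 83 consistent
T/I-1 un ·: Tt
T/I-2 aff ·: tt
T/II-1 aff I-1×I-2: tt
T/II-2 un ·: Tt
T/II-3 un I-1×I-2: Tt
T/III-1 aff II-1×II-2: tt
T/III-2 aff II-1×II-2: tt
⇒ T over [I-1,I-2,II-1,II-2,II-3,III-1,III-2]: 1 consistent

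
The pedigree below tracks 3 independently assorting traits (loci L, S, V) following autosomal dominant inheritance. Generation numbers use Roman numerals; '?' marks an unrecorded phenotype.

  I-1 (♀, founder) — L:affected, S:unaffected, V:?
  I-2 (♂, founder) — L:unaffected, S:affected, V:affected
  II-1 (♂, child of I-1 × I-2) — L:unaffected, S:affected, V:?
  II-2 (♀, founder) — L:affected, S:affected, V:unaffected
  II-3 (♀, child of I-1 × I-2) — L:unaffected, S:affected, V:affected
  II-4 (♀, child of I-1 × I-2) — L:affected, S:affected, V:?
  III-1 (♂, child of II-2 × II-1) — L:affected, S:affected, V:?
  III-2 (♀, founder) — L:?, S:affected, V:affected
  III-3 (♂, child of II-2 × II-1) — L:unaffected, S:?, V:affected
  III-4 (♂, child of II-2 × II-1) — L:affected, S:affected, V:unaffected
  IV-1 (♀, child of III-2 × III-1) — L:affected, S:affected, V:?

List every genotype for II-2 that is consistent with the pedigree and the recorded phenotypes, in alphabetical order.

L/I-1 aff ·: Ll
L/I-2 un ·: ll
L/II-1 un I-1×I-2: ll
L/II-2 aff ·: Ll
L/II-3 un I-1×I-2: ll
L/II-4 aff I-1×I-2: Ll
L/III-1 aff II-2×II-1: Ll
L/III-2 ? ·: ll|Ll|LL
L/III-3 un II-2×II-1: ll
L/III-4 aff II-2×II-1: Ll
L/IV-1 aff III-2×III-1: Ll|LL
⇒ L over [I-1,I-2,II-1,II-2,II-3,II-4,III-1,III-2,III-3,III-4,IV-1]: 5 consistent
S/I-1 un ·: ss
S/I-2 aff ·: Ss|SS
S/II-1 aff I-1×I-2: Ss
S/II-2 aff ·: Ss|SS
S/II-3 aff I-1×I-2: Ss
S/II-4 aff I-1×I-2: Ss
S/III-1 aff II-2×II-1: Ss|SS
S/III-2 aff ·: Ss|SS
S/III-3 ? II-2×II-1: ss|Ss|SS
S/III-4 aff II-2×II-1: Ss|SS
S/IV-1 aff III-2×III-1: Ss|SS
⇒ S over [I-1,I-2,II-1,II-2,II-3,II-4,III-1,III-2,III-3,III-4,IV-1]: 140 consistent
V/I-1 ? ·: vv|Vv|VV
V/I-2 aff ·: Vv|VV
V/II-1 ? I-1×I-2: Vv
V/II-2 un ·: vv
V/II-3 aff I-1×I-2: Vv|VV
V/II-4 ? I-1×I-2: vv|Vv|VV
V/III-1 ? II-2×II-1: vv|Vv
V/III-2 aff ·: Vv|VV
V/III-3 aff II-2×II-1: Vv
V/III-4 un II-2×II-1: vv
V/IV-1 ? III-2×III-1: vv|Vv|VV
⇒ V over [I-1,I-2,II-1,II-2,II-3,II-4,III-1,III-2,III-3,III-4,IV-1]: 136 consistent

II-2 ∈ {Ll SS vv, Ll Ss vv}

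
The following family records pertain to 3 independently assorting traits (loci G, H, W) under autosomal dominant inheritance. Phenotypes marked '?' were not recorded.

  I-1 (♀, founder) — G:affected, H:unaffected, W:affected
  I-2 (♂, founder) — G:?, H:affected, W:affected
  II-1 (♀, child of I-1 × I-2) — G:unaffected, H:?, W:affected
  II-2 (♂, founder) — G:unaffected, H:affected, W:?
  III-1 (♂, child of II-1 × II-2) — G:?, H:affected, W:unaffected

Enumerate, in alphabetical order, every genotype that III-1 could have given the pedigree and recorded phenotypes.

III-1 ∈ {gg HH ww, gg Hh ww}

G/I-1 aff ·: Gg
G/I-2 ? ·: gg|Gg
G/II-1 un I-1×I-2: gg
G/II-2 un ·: gg
G/III-1 ? II-1×II-2: gg
⇒ G over [I-1,I-2,II-1,II-2,III-1]: 2 consistent
H/I-1 un ·: hh
H/I-2 aff ·: Hh|HH
H/II-1 ? I-1×I-2: hh|Hh
H/II-2 aff ·: Hh|HH
H/III-1 aff II-1×II-2: Hh|HH
⇒ H over [I-1,I-2,II-1,II-2,III-1]: 10 consistent
W/I-1 aff ·: Ww|WW
W/I-2 aff ·: Ww|WW
W/II-1 aff I-1×I-2: Ww
W/II-2 ? ·: ww|Ww
W/III-1 un II-1×II-2: ww
⇒ W over [I-1,I-2,II-1,II-2,III-1]: 6 consistent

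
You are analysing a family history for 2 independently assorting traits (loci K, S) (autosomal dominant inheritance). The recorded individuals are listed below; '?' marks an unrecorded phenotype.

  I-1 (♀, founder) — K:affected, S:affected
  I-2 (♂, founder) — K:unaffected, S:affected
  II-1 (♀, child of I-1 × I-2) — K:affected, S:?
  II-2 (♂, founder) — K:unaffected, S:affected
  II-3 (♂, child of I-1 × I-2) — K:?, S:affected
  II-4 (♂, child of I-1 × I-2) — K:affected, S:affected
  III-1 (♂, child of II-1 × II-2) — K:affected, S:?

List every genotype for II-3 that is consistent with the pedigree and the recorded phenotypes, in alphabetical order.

II-3 ∈ {Kk SS, Kk Ss, kk SS, kk Ss}

K/I-1 aff ·: Kk|KK
K/I-2 un ·: kk
K/II-1 aff I-1×I-2: Kk
K/II-2 un ·: kk
K/II-3 ? I-1×I-2: kk|Kk
K/II-4 aff I-1×I-2: Kk
K/III-1 aff II-1×II-2: Kk
⇒ K over [I-1,I-2,II-1,II-2,II-3,II-4,III-1]: 3 consistent
S/I-1 aff ·: Ss|SS
S/I-2 aff ·: Ss|SS
S/II-1 ? I-1×I-2: ss|Ss|SS
S/II-2 aff ·: Ss|SS
S/II-3 aff I-1×I-2: Ss|SS
S/II-4 aff I-1×I-2: Ss|SS
S/III-1 ? II-1×II-2: ss|Ss|SS
⇒ S over [I-1,I-2,II-1,II-2,II-3,II-4,III-1]: 111 consistent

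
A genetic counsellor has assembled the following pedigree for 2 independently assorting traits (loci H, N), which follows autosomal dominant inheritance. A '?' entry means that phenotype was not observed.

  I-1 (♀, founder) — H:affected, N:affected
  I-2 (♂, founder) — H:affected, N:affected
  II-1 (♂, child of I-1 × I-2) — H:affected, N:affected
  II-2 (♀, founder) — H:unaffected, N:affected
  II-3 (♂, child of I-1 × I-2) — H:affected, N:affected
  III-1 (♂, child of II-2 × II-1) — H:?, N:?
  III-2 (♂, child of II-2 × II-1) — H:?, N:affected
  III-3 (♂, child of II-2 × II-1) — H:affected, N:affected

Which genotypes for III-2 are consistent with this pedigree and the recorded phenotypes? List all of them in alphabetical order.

III-2 ∈ {Hh NN, Hh Nn, hh NN, hh Nn}

H/I-1 aff ·: Hh|HH
H/I-2 aff ·: Hh|HH
H/II-1 aff I-1×I-2: Hh|HH
H/II-2 un ·: hh
H/II-3 aff I-1×I-2: Hh|HH
H/III-1 ? II-2×II-1: hh|Hh
H/III-2 ? II-2×II-1: hh|Hh
H/III-3 aff II-2×II-1: Hh
⇒ H over [I-1,I-2,II-1,II-2,II-3,III-1,III-2,III-3]: 31 consistent
N/I-1 aff ·: Nn|NN
N/I-2 aff ·: Nn|NN
N/II-1 aff I-1×I-2: Nn|NN
N/II-2 aff ·: Nn|NN
N/II-3 aff I-1×I-2: Nn|NN
N/III-1 ? II-2×II-1: nn|Nn|NN
N/III-2 aff II-2×II-1: Nn|NN
N/III-3 aff II-2×II-1: Nn|NN
⇒ N over [I-1,I-2,II-1,II-2,II-3,III-1,III-2,III-3]: 183 consistent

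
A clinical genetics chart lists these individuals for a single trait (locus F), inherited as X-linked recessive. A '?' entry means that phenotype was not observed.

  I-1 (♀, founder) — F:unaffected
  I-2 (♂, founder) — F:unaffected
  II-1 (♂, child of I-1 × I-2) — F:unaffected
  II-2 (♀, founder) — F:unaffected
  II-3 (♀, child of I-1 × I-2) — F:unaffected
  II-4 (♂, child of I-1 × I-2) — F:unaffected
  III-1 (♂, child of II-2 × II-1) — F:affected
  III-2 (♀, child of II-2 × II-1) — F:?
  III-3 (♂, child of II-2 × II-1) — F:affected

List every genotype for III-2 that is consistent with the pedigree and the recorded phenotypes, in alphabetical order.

III-2 ∈ {X^FX^F, X^FX^f}

F/I-1 un ·: X^FX^F|X^FX^f
F/I-2 un ·: X^FY
F/II-1 un I-1×I-2: X^FY
F/II-2 un ·: X^FX^f
F/II-3 un I-1×I-2: X^FX^F|X^FX^f
F/II-4 un I-1×I-2: X^FY
F/III-1 aff II-2×II-1: X^fY
F/III-2 ? II-2×II-1: X^FX^F|X^FX^f
F/III-3 aff II-2×II-1: X^fY
⇒ F over [I-1,I-2,II-1,II-2,II-3,II-4,III-1,III-2,III-3]: 6 consistent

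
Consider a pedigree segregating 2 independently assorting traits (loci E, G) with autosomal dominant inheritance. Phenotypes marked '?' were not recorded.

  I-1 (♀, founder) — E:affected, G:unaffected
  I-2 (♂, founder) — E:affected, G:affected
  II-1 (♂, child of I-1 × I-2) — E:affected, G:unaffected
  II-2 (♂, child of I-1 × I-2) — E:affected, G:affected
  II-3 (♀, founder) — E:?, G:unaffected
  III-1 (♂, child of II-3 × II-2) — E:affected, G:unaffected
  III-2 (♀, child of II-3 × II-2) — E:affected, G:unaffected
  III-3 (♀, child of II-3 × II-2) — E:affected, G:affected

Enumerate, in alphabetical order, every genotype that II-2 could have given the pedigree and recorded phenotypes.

E/I-1 aff ·: Ee|EE
E/I-2 aff ·: Ee|EE
E/II-1 aff I-1×I-2: Ee|EE
E/II-2 aff I-1×I-2: Ee|EE
E/II-3 ? ·: ee|Ee|EE
E/III-1 aff II-3×II-2: Ee|EE
E/III-2 aff II-3×II-2: Ee|EE
E/III-3 aff II-3×II-2: Ee|EE
⇒ E over [I-1,I-2,II-1,II-2,II-3,III-1,III-2,III-3]: 172 consistent
G/I-1 un ·: gg
G/I-2 aff ·: Gg
G/II-1 un I-1×I-2: gg
G/II-2 aff I-1×I-2: Gg
G/II-3 un ·: gg
G/III-1 un II-3×II-2: gg
G/III-2 un II-3×II-2: gg
G/III-3 aff II-3×II-2: Gg
⇒ G over [I-1,I-2,II-1,II-2,II-3,III-1,III-2,III-3]: 1 consistent

II-2 ∈ {EE Gg, Ee Gg}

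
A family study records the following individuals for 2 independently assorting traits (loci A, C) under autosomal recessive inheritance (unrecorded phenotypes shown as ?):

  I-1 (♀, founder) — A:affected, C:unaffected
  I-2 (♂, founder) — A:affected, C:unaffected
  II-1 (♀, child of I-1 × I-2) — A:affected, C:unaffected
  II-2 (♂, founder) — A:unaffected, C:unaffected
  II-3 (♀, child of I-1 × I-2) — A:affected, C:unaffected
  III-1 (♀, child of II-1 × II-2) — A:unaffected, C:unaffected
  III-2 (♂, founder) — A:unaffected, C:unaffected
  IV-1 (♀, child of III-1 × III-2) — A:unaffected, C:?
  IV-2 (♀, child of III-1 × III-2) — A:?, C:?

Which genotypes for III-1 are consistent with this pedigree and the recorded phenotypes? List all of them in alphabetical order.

A/I-1 aff ·: aa
A/I-2 aff ·: aa
A/II-1 aff I-1×I-2: aa
A/II-2 un ·: AA|Aa
A/II-3 aff I-1×I-2: aa
A/III-1 un II-1×II-2: Aa
A/III-2 un ·: AA|Aa
A/IV-1 un III-1×III-2: AA|Aa
A/IV-2 ? III-1×III-2: AA|Aa|aa
⇒ A over [I-1,I-2,II-1,II-2,II-3,III-1,III-2,IV-1,IV-2]: 20 consistent
C/I-1 un ·: CC|Cc
C/I-2 un ·: CC|Cc
C/II-1 un I-1×I-2: CC|Cc
C/II-2 un ·: CC|Cc
C/II-3 un I-1×I-2: CC|Cc
C/III-1 un II-1×II-2: CC|Cc
C/III-2 un ·: CC|Cc
C/IV-1 ? III-1×III-2: CC|Cc|cc
C/IV-2 ? III-1×III-2: CC|Cc|cc
⇒ C over [I-1,I-2,II-1,II-2,II-3,III-1,III-2,IV-1,IV-2]: 377 consistent

III-1 ∈ {Aa CC, Aa Cc}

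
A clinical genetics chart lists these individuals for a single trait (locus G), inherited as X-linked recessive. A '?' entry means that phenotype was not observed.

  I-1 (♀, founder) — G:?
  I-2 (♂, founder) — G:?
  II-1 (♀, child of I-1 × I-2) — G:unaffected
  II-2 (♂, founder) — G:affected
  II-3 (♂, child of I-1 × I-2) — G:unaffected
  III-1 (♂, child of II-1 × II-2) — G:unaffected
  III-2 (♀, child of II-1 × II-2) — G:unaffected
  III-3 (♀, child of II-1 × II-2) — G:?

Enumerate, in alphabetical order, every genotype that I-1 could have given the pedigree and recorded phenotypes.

I-1 ∈ {X^GX^G, X^GX^g}

G/I-1 ? ·: X^GX^G|X^GX^g
G/I-2 ? ·: X^GY|X^gY
G/II-1 un I-1×I-2: X^GX^G|X^GX^g
G/II-2 aff ·: X^gY
G/II-3 un I-1×I-2: X^GY
G/III-1 un II-1×II-2: X^GY
G/III-2 un II-1×II-2: X^GX^g
G/III-3 ? II-1×II-2: X^GX^g|X^gX^g
⇒ G over [I-1,I-2,II-1,II-2,II-3,III-1,III-2,III-3]: 8 consistent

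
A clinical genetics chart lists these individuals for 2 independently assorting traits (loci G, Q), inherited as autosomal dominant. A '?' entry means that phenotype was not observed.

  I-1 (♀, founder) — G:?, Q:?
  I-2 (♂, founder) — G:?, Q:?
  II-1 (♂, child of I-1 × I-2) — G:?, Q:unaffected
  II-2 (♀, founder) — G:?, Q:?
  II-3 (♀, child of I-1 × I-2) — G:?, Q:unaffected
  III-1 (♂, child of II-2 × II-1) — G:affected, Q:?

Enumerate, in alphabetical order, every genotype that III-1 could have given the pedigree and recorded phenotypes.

III-1 ∈ {GG Qq, GG qq, Gg Qq, Gg qq}

G/I-1 ? ·: gg|Gg|GG
G/I-2 ? ·: gg|Gg|GG
G/II-1 ? I-1×I-2: gg|Gg|GG
G/II-2 ? ·: gg|Gg|GG
G/II-3 ? I-1×I-2: gg|Gg|GG
G/III-1 aff II-2×II-1: Gg|GG
⇒ G over [I-1,I-2,II-1,II-2,II-3,III-1]: 113 consistent
Q/I-1 ? ·: qq|Qq
Q/I-2 ? ·: qq|Qq
Q/II-1 un I-1×I-2: qq
Q/II-2 ? ·: qq|Qq|QQ
Q/II-3 un I-1×I-2: qq
Q/III-1 ? II-2×II-1: qq|Qq
⇒ Q over [I-1,I-2,II-1,II-2,II-3,III-1]: 16 consistent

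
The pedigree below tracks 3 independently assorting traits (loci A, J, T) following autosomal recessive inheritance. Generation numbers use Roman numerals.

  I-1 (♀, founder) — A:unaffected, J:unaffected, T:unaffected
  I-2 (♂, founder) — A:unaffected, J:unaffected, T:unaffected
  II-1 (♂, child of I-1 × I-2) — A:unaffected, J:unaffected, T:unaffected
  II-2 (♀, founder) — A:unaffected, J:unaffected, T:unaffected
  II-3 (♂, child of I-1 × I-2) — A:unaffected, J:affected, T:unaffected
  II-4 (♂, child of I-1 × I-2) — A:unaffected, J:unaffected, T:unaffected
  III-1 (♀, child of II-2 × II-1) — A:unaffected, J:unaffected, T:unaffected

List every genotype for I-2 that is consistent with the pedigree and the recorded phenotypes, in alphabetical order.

A/I-1 un ·: AA|Aa
A/I-2 un ·: AA|Aa
A/II-1 un I-1×I-2: AA|Aa
A/II-2 un ·: AA|Aa
A/II-3 un I-1×I-2: AA|Aa
A/II-4 un I-1×I-2: AA|Aa
A/III-1 un II-2×II-1: AA|Aa
⇒ A over [I-1,I-2,II-1,II-2,II-3,II-4,III-1]: 87 consistent
J/I-1 un ·: Jj
J/I-2 un ·: Jj
J/II-1 un I-1×I-2: JJ|Jj
J/II-2 un ·: JJ|Jj
J/II-3 aff I-1×I-2: jj
J/II-4 un I-1×I-2: JJ|Jj
J/III-1 un II-2×II-1: JJ|Jj
⇒ J over [I-1,I-2,II-1,II-2,II-3,II-4,III-1]: 14 consistent
T/I-1 un ·: TT|Tt
T/I-2 un ·: TT|Tt
T/II-1 un I-1×I-2: TT|Tt
T/II-2 un ·: TT|Tt
T/II-3 un I-1×I-2: TT|Tt
T/II-4 un I-1×I-2: TT|Tt
T/III-1 un II-2×II-1: TT|Tt
⇒ T over [I-1,I-2,II-1,II-2,II-3,II-4,III-1]: 87 consistent

I-2 ∈ {AA Jj TT, AA Jj Tt, Aa Jj TT, Aa Jj Tt}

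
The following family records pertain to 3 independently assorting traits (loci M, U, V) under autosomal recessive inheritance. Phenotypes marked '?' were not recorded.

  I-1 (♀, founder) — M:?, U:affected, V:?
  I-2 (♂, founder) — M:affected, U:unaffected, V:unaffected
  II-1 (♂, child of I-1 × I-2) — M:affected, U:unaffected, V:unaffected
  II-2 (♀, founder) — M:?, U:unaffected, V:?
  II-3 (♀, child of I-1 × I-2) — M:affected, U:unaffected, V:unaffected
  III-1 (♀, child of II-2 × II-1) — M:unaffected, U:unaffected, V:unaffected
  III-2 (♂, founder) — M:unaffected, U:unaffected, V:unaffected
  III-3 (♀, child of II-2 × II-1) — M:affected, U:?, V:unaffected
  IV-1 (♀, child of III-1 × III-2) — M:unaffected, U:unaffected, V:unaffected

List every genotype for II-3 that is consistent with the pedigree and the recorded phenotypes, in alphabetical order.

M/I-1 ? ·: Mm|mm
M/I-2 aff ·: mm
M/II-1 aff I-1×I-2: mm
M/II-2 ? ·: Mm
M/II-3 aff I-1×I-2: mm
M/III-1 un II-2×II-1: Mm
M/III-2 un ·: MM|Mm
M/III-3 aff II-2×II-1: mm
M/IV-1 un III-1×III-2: MM|Mm
⇒ M over [I-1,I-2,II-1,II-2,II-3,III-1,III-2,III-3,IV-1]: 8 consistent
U/I-1 aff ·: uu
U/I-2 un ·: UU|Uu
U/II-1 un I-1×I-2: Uu
U/II-2 un ·: UU|Uu
U/II-3 un I-1×I-2: Uu
U/III-1 un II-2×II-1: UU|Uu
U/III-2 un ·: UU|Uu
U/III-3 ? II-2×II-1: UU|Uu|uu
U/IV-1 un III-1×III-2: UU|Uu
⇒ U over [I-1,I-2,II-1,II-2,II-3,III-1,III-2,III-3,IV-1]: 70 consistent
V/I-1 ? ·: VV|Vv|vv
V/I-2 un ·: VV|Vv
V/II-1 un I-1×I-2: VV|Vv
V/II-2 ? ·: VV|Vv|vv
V/II-3 un I-1×I-2: VV|Vv
V/III-1 un II-2×II-1: VV|Vv
V/III-2 un ·: VV|Vv
V/III-3 un II-2×II-1: VV|Vv
V/IV-1 un III-1×III-2: VV|Vv
⇒ V over [I-1,I-2,II-1,II-2,II-3,III-1,III-2,III-3,IV-1]: 403 consistent

II-3 ∈ {mm Uu VV, mm Uu Vv}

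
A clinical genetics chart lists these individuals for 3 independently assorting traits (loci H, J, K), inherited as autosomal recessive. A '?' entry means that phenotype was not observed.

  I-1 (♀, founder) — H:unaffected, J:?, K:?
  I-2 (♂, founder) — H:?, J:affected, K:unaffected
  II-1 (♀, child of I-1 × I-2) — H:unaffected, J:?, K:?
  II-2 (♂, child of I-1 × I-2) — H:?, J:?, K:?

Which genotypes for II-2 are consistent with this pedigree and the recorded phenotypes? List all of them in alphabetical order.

II-2 ∈ {HH Jj KK, HH Jj Kk, HH Jj kk, HH jj KK, HH jj Kk, HH jj kk, Hh Jj KK, Hh Jj Kk, Hh Jj kk, Hh jj KK, Hh jj Kk, Hh jj kk, hh Jj KK, hh Jj Kk, hh Jj kk, hh jj KK, hh jj Kk, hh jj kk}

H/I-1 un ·: HH|Hh
H/I-2 ? ·: HH|Hh|hh
H/II-1 un I-1×I-2: HH|Hh
H/II-2 ? I-1×I-2: HH|Hh|hh
⇒ H over [I-1,I-2,II-1,II-2]: 18 consistent
J/I-1 ? ·: JJ|Jj|jj
J/I-2 aff ·: jj
J/II-1 ? I-1×I-2: Jj|jj
J/II-2 ? I-1×I-2: Jj|jj
⇒ J over [I-1,I-2,II-1,II-2]: 6 consistent
K/I-1 ? ·: KK|Kk|kk
K/I-2 un ·: KK|Kk
K/II-1 ? I-1×I-2: KK|Kk|kk
K/II-2 ? I-1×I-2: KK|Kk|kk
⇒ K over [I-1,I-2,II-1,II-2]: 23 consistent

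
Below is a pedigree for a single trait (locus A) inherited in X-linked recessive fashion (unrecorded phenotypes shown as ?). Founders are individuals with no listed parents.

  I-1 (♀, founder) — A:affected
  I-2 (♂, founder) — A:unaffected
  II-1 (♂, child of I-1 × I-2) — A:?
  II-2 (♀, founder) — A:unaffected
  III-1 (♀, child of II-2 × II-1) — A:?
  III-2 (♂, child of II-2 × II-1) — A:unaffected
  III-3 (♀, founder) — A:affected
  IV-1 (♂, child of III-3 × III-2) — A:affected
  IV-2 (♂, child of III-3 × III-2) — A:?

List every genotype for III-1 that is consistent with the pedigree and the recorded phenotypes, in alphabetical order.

III-1 ∈ {X^AX^a, X^aX^a}

A/I-1 aff ·: X^aX^a
A/I-2 un ·: X^AY
A/II-1 ? I-1×I-2: X^aY
A/II-2 un ·: X^AX^A|X^AX^a
A/III-1 ? II-2×II-1: X^AX^a|X^aX^a
A/III-2 un II-2×II-1: X^AY
A/III-3 aff ·: X^aX^a
A/IV-1 aff III-3×III-2: X^aY
A/IV-2 ? III-3×III-2: X^aY
⇒ A over [I-1,I-2,II-1,II-2,III-1,III-2,III-3,IV-1,IV-2]: 3 consistent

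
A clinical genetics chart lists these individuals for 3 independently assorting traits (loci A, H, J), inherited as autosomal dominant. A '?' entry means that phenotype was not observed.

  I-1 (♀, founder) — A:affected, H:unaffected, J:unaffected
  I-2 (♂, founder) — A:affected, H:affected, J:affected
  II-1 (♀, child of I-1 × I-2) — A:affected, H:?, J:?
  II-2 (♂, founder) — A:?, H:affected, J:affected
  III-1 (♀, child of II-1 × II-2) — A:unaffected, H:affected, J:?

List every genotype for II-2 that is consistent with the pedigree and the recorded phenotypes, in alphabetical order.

II-2 ∈ {Aa HH JJ, Aa HH Jj, Aa Hh JJ, Aa Hh Jj, aa HH JJ, aa HH Jj, aa Hh JJ, aa Hh Jj}

A/I-1 aff ·: Aa|AA
A/I-2 aff ·: Aa|AA
A/II-1 aff I-1×I-2: Aa
A/II-2 ? ·: aa|Aa
A/III-1 un II-1×II-2: aa
⇒ A over [I-1,I-2,II-1,II-2,III-1]: 6 consistent
H/I-1 un ·: hh
H/I-2 aff ·: Hh|HH
H/II-1 ? I-1×I-2: hh|Hh
H/II-2 aff ·: Hh|HH
H/III-1 aff II-1×II-2: Hh|HH
⇒ H over [I-1,I-2,II-1,II-2,III-1]: 10 consistent
J/I-1 un ·: jj
J/I-2 aff ·: Jj|JJ
J/II-1 ? I-1×I-2: jj|Jj
J/II-2 aff ·: Jj|JJ
J/III-1 ? II-1×II-2: jj|Jj|JJ
⇒ J over [I-1,I-2,II-1,II-2,III-1]: 13 consistent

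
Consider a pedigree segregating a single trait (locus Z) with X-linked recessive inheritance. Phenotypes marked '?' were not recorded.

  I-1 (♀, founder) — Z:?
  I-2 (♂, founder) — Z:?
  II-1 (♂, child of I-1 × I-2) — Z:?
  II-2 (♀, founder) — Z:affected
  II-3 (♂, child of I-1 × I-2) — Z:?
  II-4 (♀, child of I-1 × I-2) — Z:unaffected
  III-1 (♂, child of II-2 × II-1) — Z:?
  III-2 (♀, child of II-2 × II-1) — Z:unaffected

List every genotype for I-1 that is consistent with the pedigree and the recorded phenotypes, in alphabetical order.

I-1 ∈ {X^ZX^Z, X^ZX^z}

Z/I-1 ? ·: X^ZX^Z|X^ZX^z
Z/I-2 ? ·: X^ZY|X^zY
Z/II-1 ? I-1×I-2: X^ZY
Z/II-2 aff ·: X^zX^z
Z/II-3 ? I-1×I-2: X^ZY|X^zY
Z/II-4 un I-1×I-2: X^ZX^Z|X^ZX^z
Z/III-1 ? II-2×II-1: X^zY
Z/III-2 un II-2×II-1: X^ZX^z
⇒ Z over [I-1,I-2,II-1,II-2,II-3,II-4,III-1,III-2]: 8 consistent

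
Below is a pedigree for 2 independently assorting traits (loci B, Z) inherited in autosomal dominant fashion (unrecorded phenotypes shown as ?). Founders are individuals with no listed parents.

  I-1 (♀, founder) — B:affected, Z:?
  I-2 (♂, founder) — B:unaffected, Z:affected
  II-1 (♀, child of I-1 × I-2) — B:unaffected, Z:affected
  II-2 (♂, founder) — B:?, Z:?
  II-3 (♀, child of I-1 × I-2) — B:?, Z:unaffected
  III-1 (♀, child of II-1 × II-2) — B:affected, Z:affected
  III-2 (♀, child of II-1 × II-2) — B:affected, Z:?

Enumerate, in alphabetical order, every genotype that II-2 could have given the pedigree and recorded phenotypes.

II-2 ∈ {BB ZZ, BB Zz, BB zz, Bb ZZ, Bb Zz, Bb zz}

B/I-1 aff ·: Bb
B/I-2 un ·: bb
B/II-1 un I-1×I-2: bb
B/II-2 ? ·: Bb|BB
B/II-3 ? I-1×I-2: bb|Bb
B/III-1 aff II-1×II-2: Bb
B/III-2 aff II-1×II-2: Bb
⇒ B over [I-1,I-2,II-1,II-2,II-3,III-1,III-2]: 4 consistent
Z/I-1 ? ·: zz|Zz
Z/I-2 aff ·: Zz
Z/II-1 aff I-1×I-2: Zz|ZZ
Z/II-2 ? ·: zz|Zz|ZZ
Z/II-3 un I-1×I-2: zz
Z/III-1 aff II-1×II-2: Zz|ZZ
Z/III-2 ? II-1×II-2: zz|Zz|ZZ
⇒ Z over [I-1,I-2,II-1,II-2,II-3,III-1,III-2]: 30 consistent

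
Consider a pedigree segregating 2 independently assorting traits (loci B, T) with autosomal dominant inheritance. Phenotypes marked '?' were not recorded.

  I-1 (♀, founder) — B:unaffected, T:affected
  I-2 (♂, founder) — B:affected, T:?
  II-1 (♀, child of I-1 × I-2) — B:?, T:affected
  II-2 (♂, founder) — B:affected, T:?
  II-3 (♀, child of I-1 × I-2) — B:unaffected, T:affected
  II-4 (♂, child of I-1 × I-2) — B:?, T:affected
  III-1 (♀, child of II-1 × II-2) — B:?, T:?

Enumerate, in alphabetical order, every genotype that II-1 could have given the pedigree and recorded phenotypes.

B/I-1 un ·: bb
B/I-2 aff ·: Bb
B/II-1 ? I-1×I-2: bb|Bb
B/II-2 aff ·: Bb|BB
B/II-3 un I-1×I-2: bb
B/II-4 ? I-1×I-2: bb|Bb
B/III-1 ? II-1×II-2: bb|Bb|BB
⇒ B over [I-1,I-2,II-1,II-2,II-3,II-4,III-1]: 16 consistent
T/I-1 aff ·: Tt|TT
T/I-2 ? ·: tt|Tt|TT
T/II-1 aff I-1×I-2: Tt|TT
T/II-2 ? ·: tt|Tt|TT
T/II-3 aff I-1×I-2: Tt|TT
T/II-4 aff I-1×I-2: Tt|TT
T/III-1 ? II-1×II-2: tt|Tt|TT
⇒ T over [I-1,I-2,II-1,II-2,II-3,II-4,III-1]: 150 consistent

II-1 ∈ {Bb TT, Bb Tt, bb TT, bb Tt}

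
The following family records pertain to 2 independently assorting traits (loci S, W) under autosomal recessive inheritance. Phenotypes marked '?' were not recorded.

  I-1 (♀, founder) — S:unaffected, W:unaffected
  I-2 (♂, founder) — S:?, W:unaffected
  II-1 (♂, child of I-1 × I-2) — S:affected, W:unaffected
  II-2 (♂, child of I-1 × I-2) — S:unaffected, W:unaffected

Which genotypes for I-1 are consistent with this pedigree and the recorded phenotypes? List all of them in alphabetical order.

S/I-1 un ·: Ss
S/I-2 ? ·: Ss|ss
S/II-1 aff I-1×I-2: ss
S/II-2 un I-1×I-2: SS|Ss
⇒ S over [I-1,I-2,II-1,II-2]: 3 consistent
W/I-1 un ·: WW|Ww
W/I-2 un ·: WW|Ww
W/II-1 un I-1×I-2: WW|Ww
W/II-2 un I-1×I-2: WW|Ww
⇒ W over [I-1,I-2,II-1,II-2]: 13 consistent

I-1 ∈ {Ss WW, Ss Ww}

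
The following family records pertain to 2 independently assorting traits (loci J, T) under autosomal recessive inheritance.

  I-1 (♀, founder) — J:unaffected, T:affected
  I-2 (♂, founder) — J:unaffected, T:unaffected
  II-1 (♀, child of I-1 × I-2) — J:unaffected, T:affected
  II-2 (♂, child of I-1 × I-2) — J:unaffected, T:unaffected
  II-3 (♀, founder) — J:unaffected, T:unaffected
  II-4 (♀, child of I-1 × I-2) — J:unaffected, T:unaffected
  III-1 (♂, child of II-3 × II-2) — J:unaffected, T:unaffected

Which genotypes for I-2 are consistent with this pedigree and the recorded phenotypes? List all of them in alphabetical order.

I-2 ∈ {JJ Tt, Jj Tt}

J/I-1 un ·: JJ|Jj
J/I-2 un ·: JJ|Jj
J/II-1 un I-1×I-2: JJ|Jj
J/II-2 un I-1×I-2: JJ|Jj
J/II-3 un ·: JJ|Jj
J/II-4 un I-1×I-2: JJ|Jj
J/III-1 un II-3×II-2: JJ|Jj
⇒ J over [I-1,I-2,II-1,II-2,II-3,II-4,III-1]: 87 consistent
T/I-1 aff ·: tt
T/I-2 un ·: Tt
T/II-1 aff I-1×I-2: tt
T/II-2 un I-1×I-2: Tt
T/II-3 un ·: TT|Tt
T/II-4 un I-1×I-2: Tt
T/III-1 un II-3×II-2: TT|Tt
⇒ T over [I-1,I-2,II-1,II-2,II-3,II-4,III-1]: 4 consistent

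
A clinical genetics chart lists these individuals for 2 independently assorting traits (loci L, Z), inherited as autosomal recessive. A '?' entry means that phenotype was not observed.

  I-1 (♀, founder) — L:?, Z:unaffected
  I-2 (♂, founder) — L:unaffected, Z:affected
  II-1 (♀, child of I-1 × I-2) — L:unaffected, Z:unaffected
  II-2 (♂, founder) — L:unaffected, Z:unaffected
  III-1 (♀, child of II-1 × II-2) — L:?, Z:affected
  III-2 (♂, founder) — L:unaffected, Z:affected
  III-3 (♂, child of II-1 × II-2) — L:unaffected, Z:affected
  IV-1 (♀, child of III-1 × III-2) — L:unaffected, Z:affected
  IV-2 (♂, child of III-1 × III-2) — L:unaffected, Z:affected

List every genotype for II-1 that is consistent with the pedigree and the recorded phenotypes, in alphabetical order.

L/I-1 ? ·: LL|Ll|ll
L/I-2 un ·: LL|Ll
L/II-1 un I-1×I-2: LL|Ll
L/II-2 un ·: LL|Ll
L/III-1 ? II-1×II-2: LL|Ll|ll
L/III-2 un ·: LL|Ll
L/III-3 un II-1×II-2: LL|Ll
L/IV-1 un III-1×III-2: LL|Ll
L/IV-2 un III-1×III-2: LL|Ll
⇒ L over [I-1,I-2,II-1,II-2,III-1,III-2,III-3,IV-1,IV-2]: 404 consistent
Z/I-1 un ·: ZZ|Zz
Z/I-2 aff ·: zz
Z/II-1 un I-1×I-2: Zz
Z/II-2 un ·: Zz
Z/III-1 aff II-1×II-2: zz
Z/III-2 aff ·: zz
Z/III-3 aff II-1×II-2: zz
Z/IV-1 aff III-1×III-2: zz
Z/IV-2 aff III-1×III-2: zz
⇒ Z over [I-1,I-2,II-1,II-2,III-1,III-2,III-3,IV-1,IV-2]: 2 consistent

II-1 ∈ {LL Zz, Ll Zz}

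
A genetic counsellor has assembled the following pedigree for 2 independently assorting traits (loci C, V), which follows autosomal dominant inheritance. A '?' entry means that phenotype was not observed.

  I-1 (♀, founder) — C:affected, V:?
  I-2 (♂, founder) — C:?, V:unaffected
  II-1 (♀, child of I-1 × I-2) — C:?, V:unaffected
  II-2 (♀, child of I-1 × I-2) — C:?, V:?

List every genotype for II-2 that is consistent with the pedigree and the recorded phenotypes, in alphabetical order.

C/I-1 aff ·: Cc|CC
C/I-2 ? ·: cc|Cc|CC
C/II-1 ? I-1×I-2: cc|Cc|CC
C/II-2 ? I-1×I-2: cc|Cc|CC
⇒ C over [I-1,I-2,II-1,II-2]: 23 consistent
V/I-1 ? ·: vv|Vv
V/I-2 un ·: vv
V/II-1 un I-1×I-2: vv
V/II-2 ? I-1×I-2: vv|Vv
⇒ V over [I-1,I-2,II-1,II-2]: 3 consistent

II-2 ∈ {CC Vv, CC vv, Cc Vv, Cc vv, cc Vv, cc vv}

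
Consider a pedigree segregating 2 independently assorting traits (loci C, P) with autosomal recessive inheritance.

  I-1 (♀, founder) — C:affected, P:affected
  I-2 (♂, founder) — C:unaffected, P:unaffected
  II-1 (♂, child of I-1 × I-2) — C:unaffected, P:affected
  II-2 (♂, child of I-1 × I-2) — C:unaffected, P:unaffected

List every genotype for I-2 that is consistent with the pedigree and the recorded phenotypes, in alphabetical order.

I-2 ∈ {CC Pp, Cc Pp}

C/I-1 aff ·: cc
C/I-2 un ·: CC|Cc
C/II-1 un I-1×I-2: Cc
C/II-2 un I-1×I-2: Cc
⇒ C over [I-1,I-2,II-1,II-2]: 2 consistent
P/I-1 aff ·: pp
P/I-2 un ·: Pp
P/II-1 aff I-1×I-2: pp
P/II-2 un I-1×I-2: Pp
⇒ P over [I-1,I-2,II-1,II-2]: 1 consistent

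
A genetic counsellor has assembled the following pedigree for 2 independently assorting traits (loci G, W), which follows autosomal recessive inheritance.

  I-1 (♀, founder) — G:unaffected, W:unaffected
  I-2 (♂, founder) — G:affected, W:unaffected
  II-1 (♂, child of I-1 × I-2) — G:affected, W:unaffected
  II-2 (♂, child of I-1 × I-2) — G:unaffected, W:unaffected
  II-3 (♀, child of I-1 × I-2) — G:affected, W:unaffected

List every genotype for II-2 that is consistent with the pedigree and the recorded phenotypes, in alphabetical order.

G/I-1 un ·: Gg
G/I-2 aff ·: gg
G/II-1 aff I-1×I-2: gg
G/II-2 un I-1×I-2: Gg
G/II-3 aff I-1×I-2: gg
⇒ G over [I-1,I-2,II-1,II-2,II-3]: 1 consistent
W/I-1 un ·: WW|Ww
W/I-2 un ·: WW|Ww
W/II-1 un I-1×I-2: WW|Ww
W/II-2 un I-1×I-2: WW|Ww
W/II-3 un I-1×I-2: WW|Ww
⇒ W over [I-1,I-2,II-1,II-2,II-3]: 25 consistent

II-2 ∈ {Gg WW, Gg Ww}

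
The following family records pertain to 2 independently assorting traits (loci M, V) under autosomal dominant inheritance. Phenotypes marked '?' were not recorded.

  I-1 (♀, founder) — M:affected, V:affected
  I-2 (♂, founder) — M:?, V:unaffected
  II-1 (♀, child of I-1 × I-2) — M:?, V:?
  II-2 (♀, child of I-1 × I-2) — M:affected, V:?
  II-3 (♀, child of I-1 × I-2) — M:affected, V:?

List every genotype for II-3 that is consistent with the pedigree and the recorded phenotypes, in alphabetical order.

M/I-1 aff ·: Mm|MM
M/I-2 ? ·: mm|Mm|MM
M/II-1 ? I-1×I-2: mm|Mm|MM
M/II-2 aff I-1×I-2: Mm|MM
M/II-3 aff I-1×I-2: Mm|MM
⇒ M over [I-1,I-2,II-1,II-2,II-3]: 32 consistent
V/I-1 aff ·: Vv|VV
V/I-2 un ·: vv
V/II-1 ? I-1×I-2: vv|Vv
V/II-2 ? I-1×I-2: vv|Vv
V/II-3 ? I-1×I-2: vv|Vv
⇒ V over [I-1,I-2,II-1,II-2,II-3]: 9 consistent

II-3 ∈ {MM Vv, MM vv, Mm Vv, Mm vv}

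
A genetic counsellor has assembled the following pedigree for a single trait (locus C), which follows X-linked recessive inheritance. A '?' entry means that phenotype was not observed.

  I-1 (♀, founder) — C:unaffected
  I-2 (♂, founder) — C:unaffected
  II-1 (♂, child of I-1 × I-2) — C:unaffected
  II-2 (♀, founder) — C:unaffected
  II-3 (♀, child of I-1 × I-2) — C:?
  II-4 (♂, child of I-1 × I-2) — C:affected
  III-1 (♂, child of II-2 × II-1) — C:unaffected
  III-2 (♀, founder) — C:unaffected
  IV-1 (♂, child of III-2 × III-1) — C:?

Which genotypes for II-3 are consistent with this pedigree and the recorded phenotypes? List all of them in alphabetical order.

C/I-1 un ·: X^CX^c
C/I-2 un ·: X^CY
C/II-1 un I-1×I-2: X^CY
C/II-2 un ·: X^CX^C|X^CX^c
C/II-3 ? I-1×I-2: X^CX^C|X^CX^c
C/II-4 aff I-1×I-2: X^cY
C/III-1 un II-2×II-1: X^CY
C/III-2 un ·: X^CX^C|X^CX^c
C/IV-1 ? III-2×III-1: X^CY|X^cY
⇒ C over [I-1,I-2,II-1,II-2,II-3,II-4,III-1,III-2,IV-1]: 12 consistent

II-3 ∈ {X^CX^C, X^CX^c}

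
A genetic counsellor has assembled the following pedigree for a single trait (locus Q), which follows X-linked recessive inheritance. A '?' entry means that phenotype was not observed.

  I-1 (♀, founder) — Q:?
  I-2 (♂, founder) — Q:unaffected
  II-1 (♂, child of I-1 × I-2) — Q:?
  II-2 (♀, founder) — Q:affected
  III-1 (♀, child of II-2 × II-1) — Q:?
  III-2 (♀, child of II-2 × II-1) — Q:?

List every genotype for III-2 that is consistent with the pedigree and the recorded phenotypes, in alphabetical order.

III-2 ∈ {X^QX^q, X^qX^q}

Q/I-1 ? ·: X^QX^Q|X^QX^q|X^qX^q
Q/I-2 un ·: X^QY
Q/II-1 ? I-1×I-2: X^QY|X^qY
Q/II-2 aff ·: X^qX^q
Q/III-1 ? II-2×II-1: X^QX^q|X^qX^q
Q/III-2 ? II-2×II-1: X^QX^q|X^qX^q
⇒ Q over [I-1,I-2,II-1,II-2,III-1,III-2]: 4 consistent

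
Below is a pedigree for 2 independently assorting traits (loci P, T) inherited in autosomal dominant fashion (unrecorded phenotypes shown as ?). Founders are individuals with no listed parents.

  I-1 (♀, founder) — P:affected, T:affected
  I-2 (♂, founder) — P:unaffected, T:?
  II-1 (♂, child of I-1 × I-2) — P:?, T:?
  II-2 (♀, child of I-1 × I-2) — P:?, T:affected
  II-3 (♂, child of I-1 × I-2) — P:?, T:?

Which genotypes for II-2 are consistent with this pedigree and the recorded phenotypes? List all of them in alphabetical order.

P/I-1 aff ·: Pp|PP
P/I-2 un ·: pp
P/II-1 ? I-1×I-2: pp|Pp
P/II-2 ? I-1×I-2: pp|Pp
P/II-3 ? I-1×I-2: pp|Pp
⇒ P over [I-1,I-2,II-1,II-2,II-3]: 9 consistent
T/I-1 aff ·: Tt|TT
T/I-2 ? ·: tt|Tt|TT
T/II-1 ? I-1×I-2: tt|Tt|TT
T/II-2 aff I-1×I-2: Tt|TT
T/II-3 ? I-1×I-2: tt|Tt|TT
⇒ T over [I-1,I-2,II-1,II-2,II-3]: 40 consistent

II-2 ∈ {Pp TT, Pp Tt, pp TT, pp Tt}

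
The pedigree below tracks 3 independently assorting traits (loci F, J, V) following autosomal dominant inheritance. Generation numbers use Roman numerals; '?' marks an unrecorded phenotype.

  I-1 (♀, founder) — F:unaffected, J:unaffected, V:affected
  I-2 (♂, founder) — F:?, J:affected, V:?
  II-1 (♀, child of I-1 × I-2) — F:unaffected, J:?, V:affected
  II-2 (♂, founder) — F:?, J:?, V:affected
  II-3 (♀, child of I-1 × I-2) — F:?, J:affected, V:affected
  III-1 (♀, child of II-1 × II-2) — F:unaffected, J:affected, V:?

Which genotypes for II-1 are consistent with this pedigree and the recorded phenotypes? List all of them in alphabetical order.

F/I-1 un ·: ff
F/I-2 ? ·: ff|Ff
F/II-1 un I-1×I-2: ff
F/II-2 ? ·: ff|Ff
F/II-3 ? I-1×I-2: ff|Ff
F/III-1 un II-1×II-2: ff
⇒ F over [I-1,I-2,II-1,II-2,II-3,III-1]: 6 consistent
J/I-1 un ·: jj
J/I-2 aff ·: Jj|JJ
J/II-1 ? I-1×I-2: jj|Jj
J/II-2 ? ·: jj|Jj|JJ
J/II-3 aff I-1×I-2: Jj
J/III-1 aff II-1×II-2: Jj|JJ
⇒ J over [I-1,I-2,II-1,II-2,II-3,III-1]: 12 consistent
V/I-1 aff ·: Vv|VV
V/I-2 ? ·: vv|Vv|VV
V/II-1 aff I-1×I-2: Vv|VV
V/II-2 aff ·: Vv|VV
V/II-3 aff I-1×I-2: Vv|VV
V/III-1 ? II-1×II-2: vv|Vv|VV
⇒ V over [I-1,I-2,II-1,II-2,II-3,III-1]: 61 consistent

II-1 ∈ {ff Jj VV, ff Jj Vv, ff jj VV, ff jj Vv}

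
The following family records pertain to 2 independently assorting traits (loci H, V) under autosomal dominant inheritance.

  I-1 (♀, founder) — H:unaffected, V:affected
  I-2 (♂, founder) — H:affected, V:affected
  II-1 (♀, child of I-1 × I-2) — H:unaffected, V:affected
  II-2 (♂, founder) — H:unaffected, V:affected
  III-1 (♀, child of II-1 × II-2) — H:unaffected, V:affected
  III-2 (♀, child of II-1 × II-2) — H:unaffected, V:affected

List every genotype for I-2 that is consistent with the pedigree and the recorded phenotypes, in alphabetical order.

H/I-1 un ·: hh
H/I-2 aff ·: Hh
H/II-1 un I-1×I-2: hh
H/II-2 un ·: hh
H/III-1 un II-1×II-2: hh
H/III-2 un II-1×II-2: hh
⇒ H over [I-1,I-2,II-1,II-2,III-1,III-2]: 1 consistent
V/I-1 aff ·: Vv|VV
V/I-2 aff ·: Vv|VV
V/II-1 aff I-1×I-2: Vv|VV
V/II-2 aff ·: Vv|VV
V/III-1 aff II-1×II-2: Vv|VV
V/III-2 aff II-1×II-2: Vv|VV
⇒ V over [I-1,I-2,II-1,II-2,III-1,III-2]: 44 consistent

I-2 ∈ {Hh VV, Hh Vv}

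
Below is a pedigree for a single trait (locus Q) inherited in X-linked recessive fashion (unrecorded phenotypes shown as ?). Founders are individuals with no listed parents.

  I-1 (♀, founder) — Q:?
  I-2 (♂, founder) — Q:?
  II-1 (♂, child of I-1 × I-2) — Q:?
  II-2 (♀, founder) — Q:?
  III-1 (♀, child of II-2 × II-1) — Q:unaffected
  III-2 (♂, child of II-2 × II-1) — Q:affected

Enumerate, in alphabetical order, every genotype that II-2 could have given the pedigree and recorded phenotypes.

II-2 ∈ {X^QX^q, X^qX^q}

Q/I-1 ? ·: X^QX^Q|X^QX^q|X^qX^q
Q/I-2 ? ·: X^QY|X^qY
Q/II-1 ? I-1×I-2: X^QY|X^qY
Q/II-2 ? ·: X^QX^q|X^qX^q
Q/III-1 un II-2×II-1: X^QX^Q|X^QX^q
Q/III-2 aff II-2×II-1: X^qY
⇒ Q over [I-1,I-2,II-1,II-2,III-1,III-2]: 16 consistent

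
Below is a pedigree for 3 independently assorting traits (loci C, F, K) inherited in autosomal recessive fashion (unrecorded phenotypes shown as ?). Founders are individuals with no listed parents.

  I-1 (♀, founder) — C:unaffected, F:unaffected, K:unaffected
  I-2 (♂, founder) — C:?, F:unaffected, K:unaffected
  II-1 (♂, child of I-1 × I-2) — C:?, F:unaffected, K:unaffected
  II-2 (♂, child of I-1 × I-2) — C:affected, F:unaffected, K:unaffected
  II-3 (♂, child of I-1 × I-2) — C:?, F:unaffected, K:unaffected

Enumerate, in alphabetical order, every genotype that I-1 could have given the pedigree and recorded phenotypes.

I-1 ∈ {Cc FF KK, Cc FF Kk, Cc Ff KK, Cc Ff Kk}

C/I-1 un ·: Cc
C/I-2 ? ·: Cc|cc
C/II-1 ? I-1×I-2: CC|Cc|cc
C/II-2 aff I-1×I-2: cc
C/II-3 ? I-1×I-2: CC|Cc|cc
⇒ C over [I-1,I-2,II-1,II-2,II-3]: 13 consistent
F/I-1 un ·: FF|Ff
F/I-2 un ·: FF|Ff
F/II-1 un I-1×I-2: FF|Ff
F/II-2 un I-1×I-2: FF|Ff
F/II-3 un I-1×I-2: FF|Ff
⇒ F over [I-1,I-2,II-1,II-2,II-3]: 25 consistent
K/I-1 un ·: KK|Kk
K/I-2 un ·: KK|Kk
K/II-1 un I-1×I-2: KK|Kk
K/II-2 un I-1×I-2: KK|Kk
K/II-3 un I-1×I-2: KK|Kk
⇒ K over [I-1,I-2,II-1,II-2,II-3]: 25 consistent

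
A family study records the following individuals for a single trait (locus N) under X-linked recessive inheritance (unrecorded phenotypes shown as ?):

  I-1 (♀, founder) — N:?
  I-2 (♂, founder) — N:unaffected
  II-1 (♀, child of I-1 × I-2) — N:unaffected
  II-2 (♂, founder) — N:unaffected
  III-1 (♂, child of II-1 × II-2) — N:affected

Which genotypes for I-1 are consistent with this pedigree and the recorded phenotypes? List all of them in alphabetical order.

N/I-1 ? ·: X^NX^n|X^nX^n
N/I-2 un ·: X^NY
N/II-1 un I-1×I-2: X^NX^n
N/II-2 un ·: X^NY
N/III-1 aff II-1×II-2: X^nY
⇒ N over [I-1,I-2,II-1,II-2,III-1]: 2 consistent

I-1 ∈ {X^NX^n, X^nX^n}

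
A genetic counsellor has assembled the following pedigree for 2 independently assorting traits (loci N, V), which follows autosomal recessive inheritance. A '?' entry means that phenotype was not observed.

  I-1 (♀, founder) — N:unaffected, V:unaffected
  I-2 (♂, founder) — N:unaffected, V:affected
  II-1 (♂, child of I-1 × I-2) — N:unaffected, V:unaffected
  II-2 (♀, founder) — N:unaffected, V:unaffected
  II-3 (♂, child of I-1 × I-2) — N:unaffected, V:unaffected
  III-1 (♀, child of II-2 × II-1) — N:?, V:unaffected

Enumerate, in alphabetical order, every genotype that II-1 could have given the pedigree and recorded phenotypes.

II-1 ∈ {NN Vv, Nn Vv}

N/I-1 un ·: NN|Nn
N/I-2 un ·: NN|Nn
N/II-1 un I-1×I-2: NN|Nn
N/II-2 un ·: NN|Nn
N/II-3 un I-1×I-2: NN|Nn
N/III-1 ? II-2×II-1: NN|Nn|nn
⇒ N over [I-1,I-2,II-1,II-2,II-3,III-1]: 51 consistent
V/I-1 un ·: VV|Vv
V/I-2 aff ·: vv
V/II-1 un I-1×I-2: Vv
V/II-2 un ·: VV|Vv
V/II-3 un I-1×I-2: Vv
V/III-1 un II-2×II-1: VV|Vv
⇒ V over [I-1,I-2,II-1,II-2,II-3,III-1]: 8 consistent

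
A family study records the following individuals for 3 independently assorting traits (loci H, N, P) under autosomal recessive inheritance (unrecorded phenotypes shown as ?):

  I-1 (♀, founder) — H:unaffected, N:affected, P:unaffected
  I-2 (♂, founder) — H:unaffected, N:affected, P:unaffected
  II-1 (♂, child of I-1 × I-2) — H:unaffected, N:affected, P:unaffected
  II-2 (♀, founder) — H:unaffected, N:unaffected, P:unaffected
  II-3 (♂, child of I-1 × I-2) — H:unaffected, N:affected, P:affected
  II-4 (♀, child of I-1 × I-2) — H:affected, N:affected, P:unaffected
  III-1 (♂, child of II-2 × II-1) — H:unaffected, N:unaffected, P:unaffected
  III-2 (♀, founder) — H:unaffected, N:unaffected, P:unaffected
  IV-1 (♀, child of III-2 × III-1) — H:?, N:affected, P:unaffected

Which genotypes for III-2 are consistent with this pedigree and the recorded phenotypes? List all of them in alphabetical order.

H/I-1 un ·: Hh
H/I-2 un ·: Hh
H/II-1 un I-1×I-2: HH|Hh
H/II-2 un ·: HH|Hh
H/II-3 un I-1×I-2: HH|Hh
H/II-4 aff I-1×I-2: hh
H/III-1 un II-2×II-1: HH|Hh
H/III-2 un ·: HH|Hh
H/IV-1 ? III-2×III-1: HH|Hh|hh
⇒ H over [I-1,I-2,II-1,II-2,II-3,II-4,III-1,III-2,IV-1]: 54 consistent
N/I-1 aff ·: nn
N/I-2 aff ·: nn
N/II-1 aff I-1×I-2: nn
N/II-2 un ·: NN|Nn
N/II-3 aff I-1×I-2: nn
N/II-4 aff I-1×I-2: nn
N/III-1 un II-2×II-1: Nn
N/III-2 un ·: Nn
N/IV-1 aff III-2×III-1: nn
⇒ N over [I-1,I-2,II-1,II-2,II-3,II-4,III-1,III-2,IV-1]: 2 consistent
P/I-1 un ·: Pp
P/I-2 un ·: Pp
P/II-1 un I-1×I-2: PP|Pp
P/II-2 un ·: PP|Pp
P/II-3 aff I-1×I-2: pp
P/II-4 un I-1×I-2: PP|Pp
P/III-1 un II-2×II-1: PP|Pp
P/III-2 un ·: PP|Pp
P/IV-1 un III-2×III-1: PP|Pp
⇒ P over [I-1,I-2,II-1,II-2,II-3,II-4,III-1,III-2,IV-1]: 48 consistent

III-2 ∈ {HH Nn PP, HH Nn Pp, Hh Nn PP, Hh Nn Pp}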